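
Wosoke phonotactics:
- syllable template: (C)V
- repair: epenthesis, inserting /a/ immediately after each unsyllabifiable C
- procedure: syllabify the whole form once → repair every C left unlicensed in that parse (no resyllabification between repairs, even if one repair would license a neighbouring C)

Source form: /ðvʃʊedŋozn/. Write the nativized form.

ðavaʃʊedaŋozana

Under (C)V, the unsyllabifiable consonants are /ð/, /v/, /d/, /z/, /n/ (no codas are permitted; onsets are limited to one consonant).
Epenthesis after each stranded consonant: /ð/ → /ða/, /v/ → /va/, /d/ → /da/, /z/ → /za/, /n/ → /na/.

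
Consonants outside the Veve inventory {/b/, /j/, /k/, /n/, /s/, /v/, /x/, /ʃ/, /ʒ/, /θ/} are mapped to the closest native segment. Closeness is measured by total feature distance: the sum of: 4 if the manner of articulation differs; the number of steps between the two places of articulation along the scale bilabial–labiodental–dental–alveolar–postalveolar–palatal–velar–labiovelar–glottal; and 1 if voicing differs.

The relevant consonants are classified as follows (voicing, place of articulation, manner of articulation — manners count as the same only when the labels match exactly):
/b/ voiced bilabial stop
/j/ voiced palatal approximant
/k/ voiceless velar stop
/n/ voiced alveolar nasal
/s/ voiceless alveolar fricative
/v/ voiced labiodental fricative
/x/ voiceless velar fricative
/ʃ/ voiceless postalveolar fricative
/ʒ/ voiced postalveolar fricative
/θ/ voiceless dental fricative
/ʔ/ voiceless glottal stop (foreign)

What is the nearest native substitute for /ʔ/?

k

/k/ is closest: same manner (stop), place distance 2 (glottal→velar), same voicing; total 2. Next closest is /x/ at distance 6.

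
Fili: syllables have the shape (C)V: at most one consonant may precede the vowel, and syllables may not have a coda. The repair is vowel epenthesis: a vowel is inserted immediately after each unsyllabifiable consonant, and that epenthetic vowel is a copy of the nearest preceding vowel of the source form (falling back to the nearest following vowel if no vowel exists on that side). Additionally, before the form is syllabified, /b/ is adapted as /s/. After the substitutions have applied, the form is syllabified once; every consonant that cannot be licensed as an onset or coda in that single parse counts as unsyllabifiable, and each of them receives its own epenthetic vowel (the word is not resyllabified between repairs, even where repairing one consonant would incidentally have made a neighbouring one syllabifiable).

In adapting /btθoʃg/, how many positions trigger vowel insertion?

4

After substitution the input is /stθoʃg/.
The unsyllabifiable consonants are /s/, /t/, /ʃ/, /g/; each receives one epenthetic vowel.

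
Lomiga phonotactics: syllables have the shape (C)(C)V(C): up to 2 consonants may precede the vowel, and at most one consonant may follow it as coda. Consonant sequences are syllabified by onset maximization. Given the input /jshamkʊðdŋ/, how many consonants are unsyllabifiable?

3

Under (C)(C)V(C), the unsyllabifiable consonants are /j/, /d/, /ŋ/ (at most one coda consonant is licensed; onsets may contain at most 2 consonants).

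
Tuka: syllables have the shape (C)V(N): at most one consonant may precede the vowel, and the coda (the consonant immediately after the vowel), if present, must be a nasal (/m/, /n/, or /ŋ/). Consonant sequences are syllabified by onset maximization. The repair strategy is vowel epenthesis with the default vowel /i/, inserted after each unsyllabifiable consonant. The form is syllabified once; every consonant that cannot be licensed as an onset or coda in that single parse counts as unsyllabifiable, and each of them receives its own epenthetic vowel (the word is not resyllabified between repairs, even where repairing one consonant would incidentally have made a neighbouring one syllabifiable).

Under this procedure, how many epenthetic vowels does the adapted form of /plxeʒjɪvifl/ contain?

The unsyllabifiable consonants are /p/, /l/, /ʒ/, /f/, /l/; each receives one epenthetic vowel.

5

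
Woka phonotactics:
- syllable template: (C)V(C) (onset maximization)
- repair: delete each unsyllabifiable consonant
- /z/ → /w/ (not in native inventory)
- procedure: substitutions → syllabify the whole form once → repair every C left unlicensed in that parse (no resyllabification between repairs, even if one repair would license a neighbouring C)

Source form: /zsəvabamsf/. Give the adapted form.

Substitution: /z/ → /w/, giving /wsəvabamsf/.
Under (C)V(C), the unsyllabifiable consonants are /w/, /s/, /f/ (at most one coda consonant is licensed; onsets are limited to one consonant).
Deleting the stranded consonants removes /w/, /s/, /f/.

səvabam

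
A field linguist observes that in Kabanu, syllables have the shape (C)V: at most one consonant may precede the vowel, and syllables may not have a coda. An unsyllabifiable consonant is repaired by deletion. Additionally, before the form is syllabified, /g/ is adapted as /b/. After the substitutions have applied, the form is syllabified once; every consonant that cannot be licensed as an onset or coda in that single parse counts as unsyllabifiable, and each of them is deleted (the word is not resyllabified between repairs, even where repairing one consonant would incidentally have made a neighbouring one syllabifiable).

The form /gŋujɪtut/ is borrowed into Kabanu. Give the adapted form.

ŋujɪtu

Substitution: /g/ → /b/, giving /bŋujɪtut/.
Syllabifying with onset maximization leaves /b/, /t/ stranded (no codas are permitted; onsets are limited to one consonant).
Deletion applies to /b/, /t/.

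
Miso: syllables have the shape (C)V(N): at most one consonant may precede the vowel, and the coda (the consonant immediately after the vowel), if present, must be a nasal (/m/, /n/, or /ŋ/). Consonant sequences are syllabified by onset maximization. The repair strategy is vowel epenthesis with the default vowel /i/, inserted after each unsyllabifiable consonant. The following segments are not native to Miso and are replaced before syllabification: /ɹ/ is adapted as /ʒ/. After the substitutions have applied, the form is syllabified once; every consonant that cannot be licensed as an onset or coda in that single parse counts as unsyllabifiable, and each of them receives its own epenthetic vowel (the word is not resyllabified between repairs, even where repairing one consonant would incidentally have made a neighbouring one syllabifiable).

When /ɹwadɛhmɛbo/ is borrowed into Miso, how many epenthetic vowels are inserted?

After substitution the input is /ʒwadɛhmɛbo/.
The unsyllabifiable consonants are /ʒ/, /h/; each receives one epenthetic vowel.

2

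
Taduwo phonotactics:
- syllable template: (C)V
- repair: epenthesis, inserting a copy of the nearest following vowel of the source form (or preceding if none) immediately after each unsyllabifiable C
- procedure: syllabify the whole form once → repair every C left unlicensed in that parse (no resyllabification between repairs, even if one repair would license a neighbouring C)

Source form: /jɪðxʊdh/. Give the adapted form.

The consonants /ð/, /d/, /h/ cannot be parsed into a legal (C)V syllable (no codas are permitted; onsets are limited to one consonant).
Each unlicensed consonant becomes the onset of a new syllable: /ð/ → /ðʊ/, /d/ → /dʊ/, /h/ → /hʊ/.

jɪðʊxʊdʊhʊ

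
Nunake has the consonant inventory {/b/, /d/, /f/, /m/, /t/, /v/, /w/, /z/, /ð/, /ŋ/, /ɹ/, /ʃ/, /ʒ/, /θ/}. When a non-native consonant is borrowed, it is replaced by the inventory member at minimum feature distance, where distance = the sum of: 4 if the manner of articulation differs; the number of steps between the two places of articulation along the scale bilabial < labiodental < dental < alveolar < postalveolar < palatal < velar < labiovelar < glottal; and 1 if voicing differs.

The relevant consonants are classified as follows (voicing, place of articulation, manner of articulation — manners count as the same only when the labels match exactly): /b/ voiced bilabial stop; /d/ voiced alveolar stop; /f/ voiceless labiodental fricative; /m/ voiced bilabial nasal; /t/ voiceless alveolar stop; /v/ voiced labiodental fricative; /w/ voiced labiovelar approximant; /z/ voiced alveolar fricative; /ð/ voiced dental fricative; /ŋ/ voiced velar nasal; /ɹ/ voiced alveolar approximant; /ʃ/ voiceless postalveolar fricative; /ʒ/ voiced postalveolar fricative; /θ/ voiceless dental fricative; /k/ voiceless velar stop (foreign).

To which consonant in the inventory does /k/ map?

/t/ is closest: same manner (stop), place distance 3 (velar→alveolar), same voicing; total 3. Next closest is /d/ at distance 4.

t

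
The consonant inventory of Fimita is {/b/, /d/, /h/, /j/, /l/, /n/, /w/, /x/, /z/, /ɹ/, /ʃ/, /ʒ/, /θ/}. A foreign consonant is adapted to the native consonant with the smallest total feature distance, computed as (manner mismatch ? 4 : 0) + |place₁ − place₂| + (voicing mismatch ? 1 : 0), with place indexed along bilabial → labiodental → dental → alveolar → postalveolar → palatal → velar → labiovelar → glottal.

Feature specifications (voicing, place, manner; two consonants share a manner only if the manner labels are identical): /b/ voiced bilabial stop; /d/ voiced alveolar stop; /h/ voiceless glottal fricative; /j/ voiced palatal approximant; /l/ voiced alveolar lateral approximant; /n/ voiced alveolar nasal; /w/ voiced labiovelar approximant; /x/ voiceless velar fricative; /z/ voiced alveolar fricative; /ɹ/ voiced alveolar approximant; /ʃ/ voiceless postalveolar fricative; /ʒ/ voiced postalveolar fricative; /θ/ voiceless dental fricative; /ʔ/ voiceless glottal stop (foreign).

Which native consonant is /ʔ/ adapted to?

h

/h/ is closest: manner differs (stop→fricative, +4), place distance 0 (glottal→glottal), same voicing; total 4. Next closest is /d/ at distance 6.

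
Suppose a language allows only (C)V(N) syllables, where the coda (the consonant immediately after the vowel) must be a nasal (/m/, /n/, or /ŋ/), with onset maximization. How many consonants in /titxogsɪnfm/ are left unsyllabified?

Syllabifying with onset maximization leaves /t/, /g/, /f/, /m/ stranded (only a nasal (/m/, /n/, or /ŋ/) is licensed in coda position; onsets are limited to one consonant).

4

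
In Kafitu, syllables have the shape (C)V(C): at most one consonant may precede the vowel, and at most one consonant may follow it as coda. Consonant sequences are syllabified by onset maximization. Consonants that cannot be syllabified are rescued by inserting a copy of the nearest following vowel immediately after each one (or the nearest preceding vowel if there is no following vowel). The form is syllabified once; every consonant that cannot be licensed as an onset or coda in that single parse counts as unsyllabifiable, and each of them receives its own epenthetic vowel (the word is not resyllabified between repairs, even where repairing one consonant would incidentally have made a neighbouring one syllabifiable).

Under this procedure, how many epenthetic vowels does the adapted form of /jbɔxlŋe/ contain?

The unsyllabifiable consonants are /j/, /l/; each receives one epenthetic vowel.

2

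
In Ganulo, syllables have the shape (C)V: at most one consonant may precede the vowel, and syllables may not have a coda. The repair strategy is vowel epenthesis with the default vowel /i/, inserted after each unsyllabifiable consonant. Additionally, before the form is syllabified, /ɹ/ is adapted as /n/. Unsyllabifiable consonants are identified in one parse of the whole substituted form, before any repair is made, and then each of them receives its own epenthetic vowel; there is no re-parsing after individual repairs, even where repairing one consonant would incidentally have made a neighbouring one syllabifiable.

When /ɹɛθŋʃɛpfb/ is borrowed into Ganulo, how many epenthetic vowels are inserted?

5

After substitution the input is /nɛθŋʃɛpfb/.
The unsyllabifiable consonants are /θ/, /ŋ/, /p/, /f/, /b/; each receives one epenthetic vowel.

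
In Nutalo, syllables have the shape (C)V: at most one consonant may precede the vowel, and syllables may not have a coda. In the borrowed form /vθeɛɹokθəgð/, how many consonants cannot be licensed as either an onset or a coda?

4

Under (C)V, the unsyllabifiable consonants are /v/, /k/, /g/, /ð/ (no codas are permitted; onsets are limited to one consonant).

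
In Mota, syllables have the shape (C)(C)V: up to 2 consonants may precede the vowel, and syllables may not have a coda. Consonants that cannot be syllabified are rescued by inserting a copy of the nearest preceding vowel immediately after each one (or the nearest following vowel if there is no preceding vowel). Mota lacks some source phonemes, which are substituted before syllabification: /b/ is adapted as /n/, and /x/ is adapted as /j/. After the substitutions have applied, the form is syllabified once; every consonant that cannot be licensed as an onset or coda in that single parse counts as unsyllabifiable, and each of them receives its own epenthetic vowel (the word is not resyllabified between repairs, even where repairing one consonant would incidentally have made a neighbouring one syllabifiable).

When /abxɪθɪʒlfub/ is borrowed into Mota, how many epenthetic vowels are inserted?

After substitution the input is /anjɪθɪʒlfun/.
The unsyllabifiable consonants are /ʒ/, /n/; each receives one epenthetic vowel.

2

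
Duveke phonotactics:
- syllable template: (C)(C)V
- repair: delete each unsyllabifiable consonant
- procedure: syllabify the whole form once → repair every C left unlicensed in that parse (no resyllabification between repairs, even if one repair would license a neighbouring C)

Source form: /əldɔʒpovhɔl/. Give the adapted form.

The consonants /l/ cannot be parsed into a legal (C)(C)V syllable (no codas are permitted; onsets may contain at most 2 consonants).
Deletion applies to /l/.

əldɔʒpovhɔ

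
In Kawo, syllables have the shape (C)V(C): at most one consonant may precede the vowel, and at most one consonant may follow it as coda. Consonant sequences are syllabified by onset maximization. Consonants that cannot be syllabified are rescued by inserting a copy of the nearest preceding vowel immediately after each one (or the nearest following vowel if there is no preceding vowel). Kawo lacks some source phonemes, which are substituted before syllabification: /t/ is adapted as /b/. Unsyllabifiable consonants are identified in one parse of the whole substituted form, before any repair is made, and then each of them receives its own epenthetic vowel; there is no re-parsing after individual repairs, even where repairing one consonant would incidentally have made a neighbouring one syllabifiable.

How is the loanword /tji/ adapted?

biji

Substitution: /t/ → /b/, giving /bji/.
Syllabifying with onset maximization leaves /b/ stranded (at most one coda consonant is licensed; onsets are limited to one consonant).
Each unlicensed consonant becomes the onset of a new syllable: /b/ → /bi/.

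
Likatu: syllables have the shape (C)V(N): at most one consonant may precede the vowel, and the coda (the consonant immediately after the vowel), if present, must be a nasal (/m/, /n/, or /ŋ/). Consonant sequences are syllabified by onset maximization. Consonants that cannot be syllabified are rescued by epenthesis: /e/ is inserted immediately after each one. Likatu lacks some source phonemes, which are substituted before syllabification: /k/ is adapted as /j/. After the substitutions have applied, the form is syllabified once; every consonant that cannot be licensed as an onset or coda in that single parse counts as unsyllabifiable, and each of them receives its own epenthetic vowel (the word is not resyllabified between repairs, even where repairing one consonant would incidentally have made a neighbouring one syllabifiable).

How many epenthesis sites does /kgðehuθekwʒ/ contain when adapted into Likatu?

5

After substitution the input is /jgðehuθejwʒ/.
The unsyllabifiable consonants are /j/, /g/, /j/, /w/, /ʒ/; each receives one epenthetic vowel.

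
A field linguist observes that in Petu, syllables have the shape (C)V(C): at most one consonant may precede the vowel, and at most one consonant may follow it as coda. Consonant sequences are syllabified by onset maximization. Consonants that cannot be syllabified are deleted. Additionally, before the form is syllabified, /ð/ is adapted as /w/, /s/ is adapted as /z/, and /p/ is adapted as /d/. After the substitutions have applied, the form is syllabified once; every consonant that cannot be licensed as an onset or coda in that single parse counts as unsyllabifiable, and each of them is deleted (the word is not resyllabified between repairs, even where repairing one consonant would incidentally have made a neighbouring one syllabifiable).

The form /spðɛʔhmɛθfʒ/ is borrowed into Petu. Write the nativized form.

Substitution: /s/ → /z/, /p/ → /d/, /ð/ → /w/, giving /zdwɛʔhmɛθfʒ/.
The consonants /z/, /d/, /h/, /f/, /ʒ/ cannot be parsed into a legal (C)V(C) syllable (at most one coda consonant is licensed; onsets are limited to one consonant).
Deletion applies to /z/, /d/, /h/, /f/, /ʒ/.

wɛʔmɛθ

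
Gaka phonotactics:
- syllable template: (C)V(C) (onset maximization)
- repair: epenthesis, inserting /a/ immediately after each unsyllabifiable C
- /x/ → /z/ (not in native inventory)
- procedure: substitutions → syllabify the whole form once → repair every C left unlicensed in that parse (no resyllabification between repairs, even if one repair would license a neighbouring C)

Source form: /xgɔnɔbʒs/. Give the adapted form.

Substitution: /x/ → /z/, giving /zgɔnɔbʒs/.
Syllabifying with onset maximization leaves /z/, /ʒ/, /s/ stranded (at most one coda consonant is licensed; onsets are limited to one consonant).
Inserting the epenthetic vowel yields /z/ → /za/, /ʒ/ → /ʒa/, /s/ → /sa/.

zagɔnɔbʒasa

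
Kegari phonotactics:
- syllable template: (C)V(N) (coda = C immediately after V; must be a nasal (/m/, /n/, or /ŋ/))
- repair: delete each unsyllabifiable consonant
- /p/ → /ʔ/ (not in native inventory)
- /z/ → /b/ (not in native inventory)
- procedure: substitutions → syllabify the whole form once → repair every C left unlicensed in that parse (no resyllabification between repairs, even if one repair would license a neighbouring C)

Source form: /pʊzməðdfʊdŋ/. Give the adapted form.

ʔʊməfʊ

Substitution: /p/ → /ʔ/, /z/ → /b/, giving /ʔʊbməðdfʊdŋ/.
The consonants /b/, /ð/, /d/, /d/, /ŋ/ cannot be parsed into a legal (C)V(N) syllable (only a nasal (/m/, /n/, or /ŋ/) is licensed in coda position; onsets are limited to one consonant).
Deletion applies to /b/, /ð/, /d/, /d/, /ŋ/.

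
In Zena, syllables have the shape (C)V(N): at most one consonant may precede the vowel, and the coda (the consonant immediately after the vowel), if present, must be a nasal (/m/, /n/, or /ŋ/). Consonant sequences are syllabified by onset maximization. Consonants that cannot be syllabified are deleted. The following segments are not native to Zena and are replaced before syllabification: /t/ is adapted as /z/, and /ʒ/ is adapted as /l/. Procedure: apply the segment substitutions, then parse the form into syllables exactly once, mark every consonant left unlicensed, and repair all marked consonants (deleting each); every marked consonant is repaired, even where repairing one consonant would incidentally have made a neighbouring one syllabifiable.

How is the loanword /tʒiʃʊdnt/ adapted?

liʃʊ

Substitution: /t/ → /z/, /ʒ/ → /l/, giving /zliʃʊdnz/.
Under (C)V(N), the unsyllabifiable consonants are /z/, /d/, /n/, /z/ (only a nasal (/m/, /n/, or /ŋ/) is licensed in coda position; onsets are limited to one consonant).
Each unlicensed consonant is deleted: /z/, /d/, /n/, /z/.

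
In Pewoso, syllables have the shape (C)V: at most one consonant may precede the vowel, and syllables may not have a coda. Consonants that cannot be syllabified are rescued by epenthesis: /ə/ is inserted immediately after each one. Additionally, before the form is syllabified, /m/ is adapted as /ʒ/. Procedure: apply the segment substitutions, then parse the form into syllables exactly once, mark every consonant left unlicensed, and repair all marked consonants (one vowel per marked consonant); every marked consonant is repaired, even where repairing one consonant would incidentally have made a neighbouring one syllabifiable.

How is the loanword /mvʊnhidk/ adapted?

Substitution: /m/ → /ʒ/, giving /ʒvʊnhidk/.
Syllabifying with onset maximization leaves /ʒ/, /n/, /d/, /k/ stranded (no codas are permitted; onsets are limited to one consonant).
Inserting the epenthetic vowel yields /ʒ/ → /ʒə/, /n/ → /nə/, /d/ → /də/, /k/ → /kə/.

ʒəvʊnəhidəkə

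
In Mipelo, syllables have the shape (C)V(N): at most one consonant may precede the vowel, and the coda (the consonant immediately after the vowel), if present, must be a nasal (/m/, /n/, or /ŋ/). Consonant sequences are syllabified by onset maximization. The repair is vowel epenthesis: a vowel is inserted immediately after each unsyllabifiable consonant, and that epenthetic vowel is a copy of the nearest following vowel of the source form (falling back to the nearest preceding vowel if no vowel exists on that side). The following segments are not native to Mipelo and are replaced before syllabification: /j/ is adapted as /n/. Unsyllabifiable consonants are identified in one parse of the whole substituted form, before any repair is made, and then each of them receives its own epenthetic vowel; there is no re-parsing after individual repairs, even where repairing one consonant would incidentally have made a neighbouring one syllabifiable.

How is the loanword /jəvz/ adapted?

Substitution: /j/ → /n/, giving /nəvz/.
Under (C)V(N), the unsyllabifiable consonants are /v/, /z/ (only a nasal (/m/, /n/, or /ŋ/) is licensed in coda position; onsets are limited to one consonant).
Epenthesis after each stranded consonant: /v/ → /və/, /z/ → /zə/.

nəvəzə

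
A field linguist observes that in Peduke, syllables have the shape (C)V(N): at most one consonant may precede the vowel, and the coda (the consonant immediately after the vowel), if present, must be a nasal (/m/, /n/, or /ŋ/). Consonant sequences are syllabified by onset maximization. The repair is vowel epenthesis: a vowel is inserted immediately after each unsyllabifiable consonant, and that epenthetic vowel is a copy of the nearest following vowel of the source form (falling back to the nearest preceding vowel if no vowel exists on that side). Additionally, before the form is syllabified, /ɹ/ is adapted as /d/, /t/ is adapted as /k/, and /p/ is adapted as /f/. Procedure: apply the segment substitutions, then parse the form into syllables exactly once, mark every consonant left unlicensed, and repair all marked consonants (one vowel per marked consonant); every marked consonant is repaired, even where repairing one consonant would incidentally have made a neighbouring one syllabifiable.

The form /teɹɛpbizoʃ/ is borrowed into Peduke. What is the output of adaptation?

Substitution: /t/ → /k/, /ɹ/ → /d/, /p/ → /f/, giving /kedɛfbizoʃ/.
Syllabifying with onset maximization leaves /f/, /ʃ/ stranded (only a nasal (/m/, /n/, or /ŋ/) is licensed in coda position; onsets are limited to one consonant).
Each unlicensed consonant becomes the onset of a new syllable: /f/ → /fi/, /ʃ/ → /ʃo/.

kedɛfibizoʃo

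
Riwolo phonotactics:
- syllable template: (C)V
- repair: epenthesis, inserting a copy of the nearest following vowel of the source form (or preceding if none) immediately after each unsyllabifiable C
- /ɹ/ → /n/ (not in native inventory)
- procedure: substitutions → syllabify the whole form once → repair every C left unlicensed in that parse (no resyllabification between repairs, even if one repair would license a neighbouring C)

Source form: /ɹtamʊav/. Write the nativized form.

Substitution: /ɹ/ → /n/, giving /ntamʊav/.
The consonants /n/, /v/ cannot be parsed into a legal (C)V syllable (no codas are permitted; onsets are limited to one consonant).
Inserting the epenthetic vowel yields /n/ → /na/, /v/ → /va/.

natamʊava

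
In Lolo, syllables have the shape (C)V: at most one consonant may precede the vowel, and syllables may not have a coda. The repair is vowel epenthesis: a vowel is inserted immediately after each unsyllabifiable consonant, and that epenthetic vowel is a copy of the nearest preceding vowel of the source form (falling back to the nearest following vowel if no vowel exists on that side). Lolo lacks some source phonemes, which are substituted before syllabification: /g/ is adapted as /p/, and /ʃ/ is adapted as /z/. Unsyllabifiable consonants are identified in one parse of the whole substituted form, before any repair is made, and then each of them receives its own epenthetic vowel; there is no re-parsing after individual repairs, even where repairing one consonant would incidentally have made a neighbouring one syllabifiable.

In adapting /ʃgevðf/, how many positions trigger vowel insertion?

After substitution the input is /zpevðf/.
The unsyllabifiable consonants are /z/, /v/, /ð/, /f/; each receives one epenthetic vowel.

4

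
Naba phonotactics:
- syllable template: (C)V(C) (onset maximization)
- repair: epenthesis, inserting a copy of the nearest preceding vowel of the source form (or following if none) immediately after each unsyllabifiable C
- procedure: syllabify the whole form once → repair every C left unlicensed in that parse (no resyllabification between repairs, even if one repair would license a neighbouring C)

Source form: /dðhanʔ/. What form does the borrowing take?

daðahanʔa

Syllabifying with onset maximization leaves /d/, /ð/, /ʔ/ stranded (at most one coda consonant is licensed; onsets are limited to one consonant).
Inserting the epenthetic vowel yields /d/ → /da/, /ð/ → /ða/, /ʔ/ → /ʔa/.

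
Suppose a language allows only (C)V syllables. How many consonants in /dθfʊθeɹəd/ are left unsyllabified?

3

Syllabifying with onset maximization leaves /d/, /θ/, /d/ stranded (no codas are permitted; onsets are limited to one consonant).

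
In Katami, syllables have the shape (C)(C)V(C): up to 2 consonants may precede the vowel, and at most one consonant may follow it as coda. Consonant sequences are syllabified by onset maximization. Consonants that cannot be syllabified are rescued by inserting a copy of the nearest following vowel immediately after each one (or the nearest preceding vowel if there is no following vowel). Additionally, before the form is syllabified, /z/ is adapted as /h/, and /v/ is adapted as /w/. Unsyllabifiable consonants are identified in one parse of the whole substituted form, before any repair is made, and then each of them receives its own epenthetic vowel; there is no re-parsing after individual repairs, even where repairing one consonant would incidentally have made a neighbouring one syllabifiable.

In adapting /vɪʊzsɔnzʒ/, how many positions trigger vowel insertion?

2

After substitution the input is /wɪʊhsɔnhʒ/.
The unsyllabifiable consonants are /h/, /ʒ/; each receives one epenthetic vowel.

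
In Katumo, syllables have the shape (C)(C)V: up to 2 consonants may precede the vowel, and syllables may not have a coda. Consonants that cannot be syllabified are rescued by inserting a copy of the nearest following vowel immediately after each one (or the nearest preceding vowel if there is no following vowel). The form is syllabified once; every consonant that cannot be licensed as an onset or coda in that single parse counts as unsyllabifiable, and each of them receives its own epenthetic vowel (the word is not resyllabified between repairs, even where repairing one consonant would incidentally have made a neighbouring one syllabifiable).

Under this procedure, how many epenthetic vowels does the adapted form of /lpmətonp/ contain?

The unsyllabifiable consonants are /l/, /n/, /p/; each receives one epenthetic vowel.

3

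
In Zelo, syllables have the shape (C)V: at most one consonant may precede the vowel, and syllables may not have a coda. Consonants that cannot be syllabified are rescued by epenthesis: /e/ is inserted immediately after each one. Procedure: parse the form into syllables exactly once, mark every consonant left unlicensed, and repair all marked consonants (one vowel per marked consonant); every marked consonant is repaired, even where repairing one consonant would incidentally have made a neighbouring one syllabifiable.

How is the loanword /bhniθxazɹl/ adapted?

Under (C)V, the unsyllabifiable consonants are /b/, /h/, /θ/, /z/, /ɹ/, /l/ (no codas are permitted; onsets are limited to one consonant).
Epenthesis after each stranded consonant: /b/ → /be/, /h/ → /he/, /θ/ → /θe/, /z/ → /ze/, /ɹ/ → /ɹe/, /l/ → /le/.

beheniθexazeɹele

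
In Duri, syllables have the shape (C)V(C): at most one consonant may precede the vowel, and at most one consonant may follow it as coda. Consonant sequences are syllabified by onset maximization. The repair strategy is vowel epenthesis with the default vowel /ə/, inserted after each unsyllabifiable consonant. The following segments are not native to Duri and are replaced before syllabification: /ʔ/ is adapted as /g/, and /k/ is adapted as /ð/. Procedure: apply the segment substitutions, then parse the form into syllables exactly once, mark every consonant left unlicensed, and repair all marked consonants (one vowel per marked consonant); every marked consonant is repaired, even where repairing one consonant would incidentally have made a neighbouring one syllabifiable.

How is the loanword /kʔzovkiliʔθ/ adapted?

Substitution: /k/ → /ð/, /ʔ/ → /g/, giving /ðgzovðiligθ/.
Syllabifying with onset maximization leaves /ð/, /g/, /θ/ stranded (at most one coda consonant is licensed; onsets are limited to one consonant).
Each unlicensed consonant becomes the onset of a new syllable: /ð/ → /ðə/, /g/ → /gə/, /θ/ → /θə/.

ðəgəzovðiligθə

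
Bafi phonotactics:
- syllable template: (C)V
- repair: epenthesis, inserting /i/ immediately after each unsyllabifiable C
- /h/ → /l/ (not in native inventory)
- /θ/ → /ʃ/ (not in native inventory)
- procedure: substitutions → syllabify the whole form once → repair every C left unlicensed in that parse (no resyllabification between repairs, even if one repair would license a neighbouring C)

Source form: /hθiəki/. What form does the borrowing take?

liʃiəki

Substitution: /h/ → /l/, /θ/ → /ʃ/, giving /lʃiəki/.
Syllabifying with onset maximization leaves /l/ stranded (no codas are permitted; onsets are limited to one consonant).
Epenthesis after each stranded consonant: /l/ → /li/.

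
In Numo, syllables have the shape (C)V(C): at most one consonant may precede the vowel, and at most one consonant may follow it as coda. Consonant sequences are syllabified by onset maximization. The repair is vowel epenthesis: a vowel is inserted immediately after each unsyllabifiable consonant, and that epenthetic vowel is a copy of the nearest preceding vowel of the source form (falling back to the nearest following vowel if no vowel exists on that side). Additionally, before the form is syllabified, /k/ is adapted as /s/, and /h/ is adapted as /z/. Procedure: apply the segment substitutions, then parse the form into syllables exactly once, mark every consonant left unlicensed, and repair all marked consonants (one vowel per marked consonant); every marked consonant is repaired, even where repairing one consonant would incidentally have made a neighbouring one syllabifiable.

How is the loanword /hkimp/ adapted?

zisimpi

Substitution: /h/ → /z/, /k/ → /s/, giving /zsimp/.
Under (C)V(C), the unsyllabifiable consonants are /z/, /p/ (at most one coda consonant is licensed; onsets are limited to one consonant).
Inserting the epenthetic vowel yields /z/ → /zi/, /p/ → /pi/.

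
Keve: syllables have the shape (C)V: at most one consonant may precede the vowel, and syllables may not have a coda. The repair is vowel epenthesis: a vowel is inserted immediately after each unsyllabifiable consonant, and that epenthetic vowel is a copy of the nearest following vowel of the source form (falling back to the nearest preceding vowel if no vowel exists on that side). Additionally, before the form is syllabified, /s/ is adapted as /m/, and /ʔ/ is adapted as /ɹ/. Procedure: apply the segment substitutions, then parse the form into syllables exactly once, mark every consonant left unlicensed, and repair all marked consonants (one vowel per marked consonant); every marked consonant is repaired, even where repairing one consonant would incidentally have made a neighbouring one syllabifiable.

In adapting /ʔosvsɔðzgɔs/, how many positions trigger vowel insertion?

After substitution the input is /ɹomvmɔðzgɔm/.
The unsyllabifiable consonants are /m/, /v/, /ð/, /z/, /m/; each receives one epenthetic vowel.

5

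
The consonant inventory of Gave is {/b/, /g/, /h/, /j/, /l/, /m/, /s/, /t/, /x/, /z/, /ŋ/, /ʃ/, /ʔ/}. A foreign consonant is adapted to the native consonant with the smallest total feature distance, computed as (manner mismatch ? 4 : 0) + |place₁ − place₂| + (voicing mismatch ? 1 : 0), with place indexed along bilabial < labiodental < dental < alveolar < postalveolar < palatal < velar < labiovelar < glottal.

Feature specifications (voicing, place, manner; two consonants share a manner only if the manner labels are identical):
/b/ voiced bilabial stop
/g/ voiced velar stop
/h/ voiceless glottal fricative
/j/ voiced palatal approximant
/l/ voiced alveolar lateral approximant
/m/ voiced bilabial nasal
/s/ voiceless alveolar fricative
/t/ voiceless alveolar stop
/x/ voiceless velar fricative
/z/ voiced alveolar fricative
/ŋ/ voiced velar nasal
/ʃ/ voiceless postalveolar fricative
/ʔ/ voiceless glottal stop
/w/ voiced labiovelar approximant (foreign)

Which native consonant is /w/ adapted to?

/j/ is closest: same manner (approximant), place distance 2 (labiovelar→palatal), same voicing; total 2. Next closest is /g/ at distance 5.

j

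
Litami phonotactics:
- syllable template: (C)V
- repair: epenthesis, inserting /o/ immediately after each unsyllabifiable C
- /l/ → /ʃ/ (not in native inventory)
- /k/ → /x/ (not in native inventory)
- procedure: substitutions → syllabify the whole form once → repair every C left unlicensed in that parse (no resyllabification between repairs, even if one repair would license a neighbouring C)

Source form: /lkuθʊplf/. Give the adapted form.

ʃoxuθʊpoʃofo

Substitution: /l/ → /ʃ/, /k/ → /x/, giving /ʃxuθʊpʃf/.
Syllabifying with onset maximization leaves /ʃ/, /p/, /ʃ/, /f/ stranded (no codas are permitted; onsets are limited to one consonant).
Inserting the epenthetic vowel yields /ʃ/ → /ʃo/, /p/ → /po/, /ʃ/ → /ʃo/, /f/ → /fo/.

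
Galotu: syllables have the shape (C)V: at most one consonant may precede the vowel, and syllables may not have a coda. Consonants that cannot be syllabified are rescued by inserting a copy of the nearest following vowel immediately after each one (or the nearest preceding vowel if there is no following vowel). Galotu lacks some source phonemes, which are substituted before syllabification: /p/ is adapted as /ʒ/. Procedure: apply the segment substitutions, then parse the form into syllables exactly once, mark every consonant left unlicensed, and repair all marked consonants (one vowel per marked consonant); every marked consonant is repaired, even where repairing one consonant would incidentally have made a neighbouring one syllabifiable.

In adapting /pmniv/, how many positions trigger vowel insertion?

3

After substitution the input is /ʒmniv/.
The unsyllabifiable consonants are /ʒ/, /m/, /v/; each receives one epenthetic vowel.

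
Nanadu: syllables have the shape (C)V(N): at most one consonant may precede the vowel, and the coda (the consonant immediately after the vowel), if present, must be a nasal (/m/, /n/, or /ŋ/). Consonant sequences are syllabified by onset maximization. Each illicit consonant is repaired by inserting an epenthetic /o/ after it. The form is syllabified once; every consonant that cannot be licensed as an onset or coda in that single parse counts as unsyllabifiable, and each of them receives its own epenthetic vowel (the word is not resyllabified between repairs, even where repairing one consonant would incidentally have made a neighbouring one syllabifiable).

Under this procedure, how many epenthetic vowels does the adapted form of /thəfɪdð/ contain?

3

The unsyllabifiable consonants are /t/, /d/, /ð/; each receives one epenthetic vowel.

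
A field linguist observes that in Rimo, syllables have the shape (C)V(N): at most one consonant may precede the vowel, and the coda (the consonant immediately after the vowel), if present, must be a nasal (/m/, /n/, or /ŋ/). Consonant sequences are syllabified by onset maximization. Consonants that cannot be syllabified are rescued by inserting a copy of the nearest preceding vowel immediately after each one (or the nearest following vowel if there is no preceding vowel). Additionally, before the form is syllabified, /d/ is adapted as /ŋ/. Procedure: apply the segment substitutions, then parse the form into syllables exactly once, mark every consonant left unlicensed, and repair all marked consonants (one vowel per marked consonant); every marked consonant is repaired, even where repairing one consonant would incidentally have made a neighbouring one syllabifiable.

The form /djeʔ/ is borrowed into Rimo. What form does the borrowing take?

ŋejeʔe

Substitution: /d/ → /ŋ/, giving /ŋjeʔ/.
Syllabifying with onset maximization leaves /ŋ/, /ʔ/ stranded (only a nasal (/m/, /n/, or /ŋ/) is licensed in coda position; onsets are limited to one consonant).
Inserting the epenthetic vowel yields /ŋ/ → /ŋe/, /ʔ/ → /ʔe/.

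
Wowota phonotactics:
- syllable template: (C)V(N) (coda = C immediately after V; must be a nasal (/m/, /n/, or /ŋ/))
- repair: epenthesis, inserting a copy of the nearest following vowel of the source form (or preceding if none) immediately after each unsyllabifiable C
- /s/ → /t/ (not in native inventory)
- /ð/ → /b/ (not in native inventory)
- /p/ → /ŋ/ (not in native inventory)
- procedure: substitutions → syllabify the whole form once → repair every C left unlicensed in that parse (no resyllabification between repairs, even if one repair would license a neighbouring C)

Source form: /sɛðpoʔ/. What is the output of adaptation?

Substitution: /s/ → /t/, /ð/ → /b/, /p/ → /ŋ/, giving /tɛbŋoʔ/.
The consonants /b/, /ʔ/ cannot be parsed into a legal (C)V(N) syllable (only a nasal (/m/, /n/, or /ŋ/) is licensed in coda position; onsets are limited to one consonant).
Inserting the epenthetic vowel yields /b/ → /bo/, /ʔ/ → /ʔo/.

tɛboŋoʔo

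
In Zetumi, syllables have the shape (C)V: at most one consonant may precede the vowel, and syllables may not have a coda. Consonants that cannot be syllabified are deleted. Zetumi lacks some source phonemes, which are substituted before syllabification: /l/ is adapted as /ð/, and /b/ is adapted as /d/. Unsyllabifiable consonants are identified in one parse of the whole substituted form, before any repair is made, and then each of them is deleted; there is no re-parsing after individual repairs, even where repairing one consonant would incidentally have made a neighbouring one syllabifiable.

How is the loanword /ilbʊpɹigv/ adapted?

Substitution: /l/ → /ð/, /b/ → /d/, giving /iðdʊpɹigv/.
Syllabifying with onset maximization leaves /ð/, /p/, /g/, /v/ stranded (no codas are permitted; onsets are limited to one consonant).
Deleting the stranded consonants removes /ð/, /p/, /g/, /v/.

idʊɹi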